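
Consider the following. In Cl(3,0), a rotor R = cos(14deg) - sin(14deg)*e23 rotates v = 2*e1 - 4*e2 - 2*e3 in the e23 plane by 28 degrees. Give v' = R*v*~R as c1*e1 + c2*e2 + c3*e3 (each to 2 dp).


Rotor R = cos(14deg) - sin(14deg)*e23
Rotation angle theta = 2 * 14 = 28 degrees in the e23 plane (e2 -> e3).
The component perpendicular to the plane (e1) is invariant: v'_1 = v1 = 2.00
cos(28deg) = 0.8829, sin(28deg) = 0.4695
v'_2 = v2*cos(theta) - v3*sin(theta) = -4*0.8829 - (-2)*0.4695 = -2.59
v'_3 = v2*sin(theta) + v3*cos(theta) = -4*0.4695 + (-2)*0.8829 = -3.64
v' = 2.00*e1 - 2.59*e2 - 3.64*e3


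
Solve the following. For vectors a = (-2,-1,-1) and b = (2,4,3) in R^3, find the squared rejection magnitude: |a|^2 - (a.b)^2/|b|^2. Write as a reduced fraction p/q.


|a|^2 = (-2)^2 + (-1)^2 + (-1)^2 = 6
|b|^2 = 2^2 + 4^2 + 3^2 = 29
a . b = (-2)*2 + (-1)*4 + (-1)*3 = -11
(a.b)^2 = (-11)^2 = 121
|rej|^2 = 6 - 121/29
= (174 - 121)/29
= 53/29
In lowest terms: 53/29


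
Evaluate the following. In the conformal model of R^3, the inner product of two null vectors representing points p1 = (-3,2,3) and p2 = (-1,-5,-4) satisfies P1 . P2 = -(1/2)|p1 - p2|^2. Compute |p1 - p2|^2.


p1 - p2 = (-2, 7, 7)
|p1 - p2|^2 = (-2)^2 + 7^2 + 7^2
= 4 + 49 + 49
= 102


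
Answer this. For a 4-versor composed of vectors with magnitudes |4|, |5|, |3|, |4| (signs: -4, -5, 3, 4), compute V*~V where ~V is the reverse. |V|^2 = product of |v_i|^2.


Each vector v_i has |v_i|^2 = s_i^2
Squared scales: (-4)^2 = 16, (-5)^2 = 25, 3^2 = 9, 4^2 = 16
|V|^2 = 16 * 25 * 9 * 16
= 57600


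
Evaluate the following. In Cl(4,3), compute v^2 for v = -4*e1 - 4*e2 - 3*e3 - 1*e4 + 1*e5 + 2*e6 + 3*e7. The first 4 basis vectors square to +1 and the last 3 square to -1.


v^2 = sum of c_i^2 * e_i^2
Positive signature terms (e_i^2 = +1): (-4)^2 + (-4)^2 + (-3)^2 + (-1)^2 = 42
Negative signature terms (e_j^2 = -1): 1^2 + 2^2 + 3^2 = 14
v^2 = 42 - 14 = 28


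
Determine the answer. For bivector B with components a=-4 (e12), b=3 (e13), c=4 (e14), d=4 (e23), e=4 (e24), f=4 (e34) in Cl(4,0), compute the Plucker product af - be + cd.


Plucker relation: af - be + cd
a*f = (-4)*4 = -16
b*e = 3*4 = 12
c*d = 4*4 = 16
af - be + cd = -16 - 12 + 16
= -12


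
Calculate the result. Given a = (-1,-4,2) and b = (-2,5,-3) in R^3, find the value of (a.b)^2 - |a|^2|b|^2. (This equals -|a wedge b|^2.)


a . b = (-1)*(-2) + (-4)*5 + 2*(-3)
= 2 + (-20) + (-6) = -24
|a|^2 = (-1)^2 + (-4)^2 + 2^2 = 21
|b|^2 = (-2)^2 + 5^2 + (-3)^2 = 38
(a.b)^2 = (-24)^2 = 576
|a|^2 * |b|^2 = 21 * 38 = 798
Result = 576 - 798 = -222


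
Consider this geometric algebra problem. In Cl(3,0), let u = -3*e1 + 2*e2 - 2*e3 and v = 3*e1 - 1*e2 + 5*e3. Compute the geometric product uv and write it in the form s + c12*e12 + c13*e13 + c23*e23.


In Cl(3,0): e_i^2 = 1, e_ie_j = -e_je_i for i != j.
Scalar part = u . v = (-3)*3 + 2*(-1) + (-2)*5
= -9 + (-2) + (-10) = -21
e12 coeff = (-3)*(-1) - 2*3 = 3 - 6 = -3
e13 coeff = (-3)*5 - (-2)*3 = -15 - (-6) = -9
e23 coeff = 2*5 - (-2)*(-1) = 10 - 2 = 8
uv = -21 - 3*e12 - 9*e13 + 8*e23


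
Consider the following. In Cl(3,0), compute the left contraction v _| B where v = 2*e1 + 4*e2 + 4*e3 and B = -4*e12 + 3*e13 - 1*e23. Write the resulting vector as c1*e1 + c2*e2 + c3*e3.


Left contraction v _| B = <vB>_1 (grade-1 part of the geometric product vB).
Using e1_|e12 = e2, e2_|e12 = -e1, e1_|e13 = e3, e3_|e13 = -e1, e2_|e23 = e3, e3_|e23 = -e2:
e1 coeff: -v2*b12 - v3*b13 = -(4)*(-4) - (4)*(3) = 4
e2 coeff: v1*b12 - v3*b23 = (2)*(-4) - (4)*(-1) = -4
e3 coeff: v1*b13 + v2*b23 = (2)*(3) + (4)*(-1) = 2
v _| B = 4*e1 - 4*e2 + 2*e3


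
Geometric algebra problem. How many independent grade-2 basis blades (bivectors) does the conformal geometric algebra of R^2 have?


The conformal model of R^2 uses Cl(3,1) with m = 2 + 2 = 4 generators.
Number of grade-2 blades = C(m, 2) = C(4, 2)
= 4*3/2 = 6


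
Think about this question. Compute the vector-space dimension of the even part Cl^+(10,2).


Even subalgebra dimension = 2^(n-1)
n = 10 + 2 = 12
2^(12 - 1) = 2^11 = 2048
Verification: sum of C(12,k) for even k = 1 + 66 + 495 + 924 + 495 + 66 + 1 = 2048
Result = 2048


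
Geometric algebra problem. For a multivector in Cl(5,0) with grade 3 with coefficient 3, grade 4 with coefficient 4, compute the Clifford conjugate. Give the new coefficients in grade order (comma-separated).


Clifford conjugate sign for grade k: (-1)^(k(k+1)/2)
Grade 3: (-1)^(3*4/2) = (-1)^6 = 1, coeff 3 -> 3
Grade 4: (-1)^(4*5/2) = (-1)^10 = 1, coeff 4 -> 4
Conjugated coefficients: 3, 4


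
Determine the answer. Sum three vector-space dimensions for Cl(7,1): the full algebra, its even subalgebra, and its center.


n = 7 + 1 = 8
Total dim = 2^8 = 256
Even subalgebra dim = 2^7 = 128
n is even, so center dim = 1
Sum = 256 + 128 + 1 = 385


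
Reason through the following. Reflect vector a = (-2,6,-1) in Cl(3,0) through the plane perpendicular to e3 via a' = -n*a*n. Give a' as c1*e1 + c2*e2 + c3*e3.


Reflection formula: a' = -n*a*n, with n = e3 (unit vector, n^2 = 1).
For reflection through hyperplane perp to e3:
The component along e3 flips sign, others stay.
a = (-2, 6, -1)
a' = (-2, 6, 1)
a' = -2*e1 + 6*e2 + 1*e3


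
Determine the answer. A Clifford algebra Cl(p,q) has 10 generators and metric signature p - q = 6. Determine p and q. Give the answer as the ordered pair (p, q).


We need p + q = 10 and p - q = 6.
Adding: 2p = 10 + 6 = 16, so p = 8.
Then q = 10 - 8 = 2.
(p, q) = (8, 2)


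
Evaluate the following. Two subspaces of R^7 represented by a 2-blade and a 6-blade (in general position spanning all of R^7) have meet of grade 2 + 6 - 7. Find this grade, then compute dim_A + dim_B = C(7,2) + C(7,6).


Meet grade = grade(A) + grade(B) - n
= 2 + 6 - 7 = 1
C(7,2) = 21
C(7,6) = 7
dim_A + dim_B = 21 + 7 = 28


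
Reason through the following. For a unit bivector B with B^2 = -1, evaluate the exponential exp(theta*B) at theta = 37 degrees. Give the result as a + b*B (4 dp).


For a unit bivector B with B^2 = -1, the exponential series gives
e^(theta*B) = cos(theta) + sin(theta)*B (the GA analogue of Euler's formula).
theta = 37 degrees = 0.645772 rad
cos(37 deg) = 0.7986
sin(37 deg) = 0.6018
exp(theta*B) = 0.7986 + 0.6018*B


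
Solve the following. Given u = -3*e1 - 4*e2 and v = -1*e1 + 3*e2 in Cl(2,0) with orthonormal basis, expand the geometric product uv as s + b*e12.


Expand: (-3*e1 - 4*e2)(-1*e1 + 3*e2)
= (-3)*(-1)*e1e1 + (-3)*3*e1e2 + (-4)*(-1)*e2e1 + (-4)*3*e2e2
Using e1^2 = e2^2 = 1, e2e1 = -e1e2:
Scalar part s = (-3)*(-1) + (-4)*3 = 3 + (-12) = -9
Bivector part b = (-3)*3 - (-4)*(-1) = -9 - 4 = -13
uv = -9 - 13*e12


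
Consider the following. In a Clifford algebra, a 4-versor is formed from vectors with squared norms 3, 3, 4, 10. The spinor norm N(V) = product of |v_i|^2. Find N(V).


Spinor norm N(V) = |v1|^2 * |v2|^2 * ... * |v4|^2
= 3 * 3 * 4 * 10
Running product: 3, 9, 36, 360
N(V) = 360


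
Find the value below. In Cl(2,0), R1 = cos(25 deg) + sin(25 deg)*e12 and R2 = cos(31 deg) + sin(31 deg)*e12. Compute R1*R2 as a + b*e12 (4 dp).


Same-plane rotors commute and their half-angles add:
R1*R2 = cos(a1 + a2) + sin(a1 + a2)*e12.
a1 + a2 = 25 + 31 = 56 deg
cos(56 deg) = 0.5592
sin(56 deg) = 0.8290
R1*R2 = 0.5592 + 0.8290*e12


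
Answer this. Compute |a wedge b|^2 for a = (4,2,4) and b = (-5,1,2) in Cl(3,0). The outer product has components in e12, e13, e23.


a wedge b = (a1*b2 - a2*b1)*e12 + (a1*b3 - a3*b1)*e13 + (a2*b3 - a3*b2)*e23
e12 coeff: 4*1 - 2*(-5) = 4 - (-10) = 14
e13 coeff: 4*2 - 4*(-5) = 8 - (-20) = 28
e23 coeff: 2*2 - 4*1 = 4 - 4 = 0
|a wedge b|^2 = 14^2 + 28^2 + 0^2
= 196 + 784 + 0
= 980


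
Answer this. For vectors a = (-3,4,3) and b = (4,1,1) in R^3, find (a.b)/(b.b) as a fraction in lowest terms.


Projection coefficient = (a . b) / (b . b)
a . b = (-3)*4 + 4*1 + 3*1
= -12 + 4 + 3 = -5
b . b = 4^2 + 1^2 + 1^2
= 16 + 1 + 1 = 18
Coefficient = -5/18
In lowest terms: -5/18


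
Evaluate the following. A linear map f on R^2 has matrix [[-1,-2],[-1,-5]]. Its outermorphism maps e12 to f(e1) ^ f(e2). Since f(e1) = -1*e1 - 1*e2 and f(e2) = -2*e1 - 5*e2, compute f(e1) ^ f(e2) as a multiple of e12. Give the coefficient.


The outermorphism of a linear map f sends e1^e2 to f(e1)^f(e2).
f(e1) = -1*e1 - 1*e2
f(e2) = -2*e1 - 5*e2
f(e1) ^ f(e2) = (-1*e1 - 1*e2) ^ (-2*e1 - 5*e2)
= (-1)*(-5)*e12 + (-1)*(-2)*e21
= (5 - 2)*e12
= 3*e12
Coefficient = 3


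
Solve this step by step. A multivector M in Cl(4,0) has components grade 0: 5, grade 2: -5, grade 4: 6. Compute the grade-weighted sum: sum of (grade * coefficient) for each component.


Grade-weighted sum = sum of grade_k * coefficient_k
0*5 = 0
2*(-5) = -10
4*6 = 24
Total = 0 + (-10) + 24 = 14


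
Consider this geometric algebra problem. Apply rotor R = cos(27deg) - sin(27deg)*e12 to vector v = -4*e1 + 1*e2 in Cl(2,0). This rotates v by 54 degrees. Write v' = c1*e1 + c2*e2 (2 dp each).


Rotor R = cos(27deg) - sin(27deg)*e12
Rotation angle theta = 2 * 27 = 54 degrees
v' = R*v*~R rotates v by theta.
cos(54deg) = 0.5878, sin(54deg) = 0.8090
v'_1 = -4*cos(54deg) - 1*sin(54deg)
= -4*0.5878 - 1*0.8090
= -3.16
v'_2 = -4*sin(54deg) + 1*cos(54deg)
= -4*0.8090 + 1*0.5878
= -2.65
v' = -3.16*e1 - 2.65*e2


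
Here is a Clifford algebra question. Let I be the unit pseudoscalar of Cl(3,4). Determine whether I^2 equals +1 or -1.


The pseudoscalar I = e1...e_n (product of all n generators) of Cl(p,q) satisfies I^2 = (-1)^(q + n(n-1)/2).
p = 3, q = 4, n = p + q = 7
n(n-1)/2 = 7 * 6 / 2 = 21
Exponent = q + n(n-1)/2 = 4 + 21 = 25
I^2 = (-1)^25 = -1


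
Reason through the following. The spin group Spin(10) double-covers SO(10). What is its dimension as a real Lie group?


Spin(n) double-covers SO(n); both have Lie algebra so(n) of dimension n(n-1)/2.
n = 10
n(n-1) = 10 * 9 = 90
dim Spin(10) = 90/2 = 45


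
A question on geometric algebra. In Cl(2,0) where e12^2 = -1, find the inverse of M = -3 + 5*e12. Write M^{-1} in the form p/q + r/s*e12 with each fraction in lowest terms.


M = -3 + 5*e12, where e12^2 = -1.
Since M commutes with its reverse ~M = a - b*e12, M * ~M = a^2 - b^2*e12^2 = a^2 + b^2.
So M^{-1} = ~M / (a^2 + b^2) = (a - b*e12)/(a^2 + b^2).
a^2 + b^2 = 9 + 25 = 34
Scalar part = -3/34 = -3/34
Bivector coeff = -5/34 = -5/34
M^{-1} = -3/34 - 5/34*e12


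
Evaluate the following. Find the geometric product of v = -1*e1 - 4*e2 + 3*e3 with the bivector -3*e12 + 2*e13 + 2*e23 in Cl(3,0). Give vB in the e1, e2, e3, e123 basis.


vB has grade-1 (vector) and grade-3 (trivector) parts: vB = (v _| B) + (v ^ B).
Vector part <vB>_1:
  e1: -v2*b12 - v3*b13 = -(-4)*(-3) - (3)*(2) = -18
  e2: v1*b12 - v3*b23 = (-1)*(-3) - (3)*(2) = -3
  e3: v1*b13 + v2*b23 = (-1)*(2) + (-4)*(2) = -10
Trivector part <vB>_3:
  e123: v1*b23 - v2*b13 + v3*b12 = (-1)*(2) - (-4)*(2) + (3)*(-3) = -3
vB = -18*e1 - 3*e2 - 10*e3 - 3*e123


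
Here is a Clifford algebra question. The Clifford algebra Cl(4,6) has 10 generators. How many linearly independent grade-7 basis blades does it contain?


Number of grade-k basis blades in Cl(p,q) with n = p + q is C(n, k).
n = 4 + 6 = 10
C(10, 7) = 10! / (7! * 3!)
= 3628800 / (5040 * 6)
= 120


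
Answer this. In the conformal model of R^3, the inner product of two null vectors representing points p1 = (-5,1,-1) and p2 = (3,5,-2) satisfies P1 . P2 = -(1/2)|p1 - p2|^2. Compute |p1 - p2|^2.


p1 - p2 = (-8, -4, 1)
|p1 - p2|^2 = (-8)^2 + (-4)^2 + 1^2
= 64 + 16 + 1
= 81


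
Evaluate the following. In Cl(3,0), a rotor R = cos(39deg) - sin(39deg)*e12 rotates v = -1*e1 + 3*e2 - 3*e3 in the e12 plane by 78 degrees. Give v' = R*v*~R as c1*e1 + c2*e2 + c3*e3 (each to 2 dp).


Rotor R = cos(39deg) - sin(39deg)*e12
Rotation angle theta = 2 * 39 = 78 degrees in the e12 plane (e1 -> e2).
The component perpendicular to the plane (e3) is invariant: v'_3 = v3 = -3.00
cos(78deg) = 0.2079, sin(78deg) = 0.9781
v'_1 = v1*cos(theta) - v2*sin(theta) = -1*0.2079 - 3*0.9781 = -3.14
v'_2 = v1*sin(theta) + v2*cos(theta) = -1*0.9781 + 3*0.2079 = -0.35
v' = -3.14*e1 - 0.35*e2 - 3.00*e3


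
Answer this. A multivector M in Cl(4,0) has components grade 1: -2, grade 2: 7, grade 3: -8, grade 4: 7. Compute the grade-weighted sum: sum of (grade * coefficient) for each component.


Grade-weighted sum = sum of grade_k * coefficient_k
1*(-2) = -2
2*7 = 14
3*(-8) = -24
4*7 = 28
Total = -2 + 14 + (-24) + 28 = 16


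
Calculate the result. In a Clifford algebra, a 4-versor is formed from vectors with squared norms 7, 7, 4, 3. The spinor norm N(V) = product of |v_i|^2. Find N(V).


Spinor norm N(V) = |v1|^2 * |v2|^2 * ... * |v4|^2
= 7 * 7 * 4 * 3
Running product: 7, 49, 196, 588
N(V) = 588


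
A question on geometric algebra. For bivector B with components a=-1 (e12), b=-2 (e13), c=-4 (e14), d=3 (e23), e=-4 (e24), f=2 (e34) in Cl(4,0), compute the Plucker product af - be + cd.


Plucker relation: af - be + cd
a*f = (-1)*2 = -2
b*e = (-2)*(-4) = 8
c*d = (-4)*3 = -12
af - be + cd = -2 - 8 + (-12)
= -22


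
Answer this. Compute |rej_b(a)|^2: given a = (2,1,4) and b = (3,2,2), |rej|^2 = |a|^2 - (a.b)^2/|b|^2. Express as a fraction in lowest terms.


|a|^2 = 2^2 + 1^2 + 4^2 = 21
|b|^2 = 3^2 + 2^2 + 2^2 = 17
a . b = 2*3 + 1*2 + 4*2 = 16
(a.b)^2 = 16^2 = 256
|rej|^2 = 21 - 256/17
= (357 - 256)/17
= 101/17
In lowest terms: 101/17


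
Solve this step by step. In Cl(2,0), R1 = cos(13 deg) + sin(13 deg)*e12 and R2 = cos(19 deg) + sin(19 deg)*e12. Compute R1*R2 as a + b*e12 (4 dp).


Same-plane rotors commute and their half-angles add:
R1*R2 = cos(a1 + a2) + sin(a1 + a2)*e12.
a1 + a2 = 13 + 19 = 32 deg
cos(32 deg) = 0.8480
sin(32 deg) = 0.5299
R1*R2 = 0.8480 + 0.5299*e12


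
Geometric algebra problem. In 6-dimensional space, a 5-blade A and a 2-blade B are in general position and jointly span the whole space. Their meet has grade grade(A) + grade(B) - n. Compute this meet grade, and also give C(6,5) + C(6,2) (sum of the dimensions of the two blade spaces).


Meet grade = grade(A) + grade(B) - n
= 5 + 2 - 6 = 1
C(6,5) = 6
C(6,2) = 15
dim_A + dim_B = 6 + 15 = 21


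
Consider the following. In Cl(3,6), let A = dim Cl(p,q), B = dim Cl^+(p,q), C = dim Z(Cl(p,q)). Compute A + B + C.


n = 3 + 6 = 9
Total dim = 2^9 = 512
Even subalgebra dim = 2^8 = 256
n is odd, so center dim = 2
Sum = 512 + 256 + 2 = 770


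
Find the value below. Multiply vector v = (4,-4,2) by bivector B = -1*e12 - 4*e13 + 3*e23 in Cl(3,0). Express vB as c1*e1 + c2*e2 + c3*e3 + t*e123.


vB has grade-1 (vector) and grade-3 (trivector) parts: vB = (v _| B) + (v ^ B).
Vector part <vB>_1:
  e1: -v2*b12 - v3*b13 = -(-4)*(-1) - (2)*(-4) = 4
  e2: v1*b12 - v3*b23 = (4)*(-1) - (2)*(3) = -10
  e3: v1*b13 + v2*b23 = (4)*(-4) + (-4)*(3) = -28
Trivector part <vB>_3:
  e123: v1*b23 - v2*b13 + v3*b12 = (4)*(3) - (-4)*(-4) + (2)*(-1) = -6
vB = 4*e1 - 10*e2 - 28*e3 - 6*e123


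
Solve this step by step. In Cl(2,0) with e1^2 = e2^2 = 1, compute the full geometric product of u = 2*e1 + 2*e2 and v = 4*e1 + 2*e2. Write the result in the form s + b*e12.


Expand: (2*e1 + 2*e2)(4*e1 + 2*e2)
= 2*4*e1e1 + 2*2*e1e2 + 2*4*e2e1 + 2*2*e2e2
Using e1^2 = e2^2 = 1, e2e1 = -e1e2:
Scalar part s = 2*4 + 2*2 = 8 + 4 = 12
Bivector part b = 2*2 - 2*4 = 4 - 8 = -4
uv = 12 - 4*e12


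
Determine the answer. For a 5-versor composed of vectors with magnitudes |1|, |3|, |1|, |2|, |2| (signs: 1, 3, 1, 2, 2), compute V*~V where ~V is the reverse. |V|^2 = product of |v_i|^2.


Each vector v_i has |v_i|^2 = s_i^2
Squared scales: 1^2 = 1, 3^2 = 9, 1^2 = 1, 2^2 = 4, 2^2 = 4
|V|^2 = 1 * 9 * 1 * 4 * 4
= 144


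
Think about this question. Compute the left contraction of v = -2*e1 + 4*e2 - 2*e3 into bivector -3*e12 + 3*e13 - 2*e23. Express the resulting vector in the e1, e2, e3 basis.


Left contraction v _| B = <vB>_1 (grade-1 part of the geometric product vB).
Using e1_|e12 = e2, e2_|e12 = -e1, e1_|e13 = e3, e3_|e13 = -e1, e2_|e23 = e3, e3_|e23 = -e2:
e1 coeff: -v2*b12 - v3*b13 = -(4)*(-3) - (-2)*(3) = 18
e2 coeff: v1*b12 - v3*b23 = (-2)*(-3) - (-2)*(-2) = 2
e3 coeff: v1*b13 + v2*b23 = (-2)*(3) + (4)*(-2) = -14
v _| B = 18*e1 + 2*e2 - 14*e3


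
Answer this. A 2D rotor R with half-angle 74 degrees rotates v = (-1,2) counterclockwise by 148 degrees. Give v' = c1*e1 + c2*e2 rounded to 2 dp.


Rotor R = cos(74deg) - sin(74deg)*e12
Rotation angle theta = 2 * 74 = 148 degrees
v' = R*v*~R rotates v by theta.
cos(148deg) = -0.8480, sin(148deg) = 0.5299
v'_1 = -1*cos(148deg) - 2*sin(148deg)
= -1*(-0.8480) - 2*0.5299
= -0.21
v'_2 = -1*sin(148deg) + 2*cos(148deg)
= -1*0.5299 + 2*(-0.8480)
= -2.23
v' = -0.21*e1 - 2.23*e2


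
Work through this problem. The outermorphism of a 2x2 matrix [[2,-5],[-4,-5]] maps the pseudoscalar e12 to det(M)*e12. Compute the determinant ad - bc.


The outermorphism of a linear map f sends e1^e2 to f(e1)^f(e2).
f(e1) = 2*e1 - 4*e2
f(e2) = -5*e1 - 5*e2
f(e1) ^ f(e2) = (2*e1 - 4*e2) ^ (-5*e1 - 5*e2)
= 2*(-5)*e12 + (-4)*(-5)*e21
= (-10 - 20)*e12
= -30*e12
Coefficient = -30


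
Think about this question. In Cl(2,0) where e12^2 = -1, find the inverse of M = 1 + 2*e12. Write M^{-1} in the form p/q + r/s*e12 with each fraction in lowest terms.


M = 1 + 2*e12, where e12^2 = -1.
Since M commutes with its reverse ~M = a - b*e12, M * ~M = a^2 - b^2*e12^2 = a^2 + b^2.
So M^{-1} = ~M / (a^2 + b^2) = (a - b*e12)/(a^2 + b^2).
a^2 + b^2 = 1 + 4 = 5
Scalar part = 1/5 = 1/5
Bivector coeff = -2/5 = -2/5
M^{-1} = 1/5 - 2/5*e12


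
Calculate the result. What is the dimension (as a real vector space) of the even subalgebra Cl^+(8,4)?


Even subalgebra dimension = 2^(n-1)
n = 8 + 4 = 12
2^(12 - 1) = 2^11 = 2048
Verification: sum of C(12,k) for even k = 1 + 66 + 495 + 924 + 495 + 66 + 1 = 2048
Result = 2048


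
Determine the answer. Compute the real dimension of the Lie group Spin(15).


Spin(n) double-covers SO(n); both have Lie algebra so(n) of dimension n(n-1)/2.
n = 15
n(n-1) = 15 * 14 = 210
dim Spin(15) = 210/2 = 105


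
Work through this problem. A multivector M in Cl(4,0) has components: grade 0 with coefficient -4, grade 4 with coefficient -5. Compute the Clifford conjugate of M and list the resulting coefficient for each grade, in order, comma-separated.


Clifford conjugate sign for grade k: (-1)^(k(k+1)/2)
Grade 0: (-1)^(0*1/2) = (-1)^0 = 1, coeff -4 -> -4
Grade 4: (-1)^(4*5/2) = (-1)^10 = 1, coeff -5 -> -5
Conjugated coefficients: -4, -5


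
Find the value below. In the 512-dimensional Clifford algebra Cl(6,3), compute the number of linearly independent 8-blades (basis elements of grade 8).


Number of grade-k basis blades in Cl(p,q) with n = p + q is C(n, k).
n = 6 + 3 = 9
C(9, 8) = 9! / (8! * 1!)
= 362880 / (40320 * 1)
= 9


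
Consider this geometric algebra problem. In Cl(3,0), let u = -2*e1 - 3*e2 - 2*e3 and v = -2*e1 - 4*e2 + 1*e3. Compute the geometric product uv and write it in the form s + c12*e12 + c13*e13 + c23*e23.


In Cl(3,0): e_i^2 = 1, e_ie_j = -e_je_i for i != j.
Scalar part = u . v = (-2)*(-2) + (-3)*(-4) + (-2)*1
= 4 + 12 + (-2) = 14
e12 coeff = (-2)*(-4) - (-3)*(-2) = 8 - 6 = 2
e13 coeff = (-2)*1 - (-2)*(-2) = -2 - 4 = -6
e23 coeff = (-3)*1 - (-2)*(-4) = -3 - 8 = -11
uv = 14 + 2*e12 - 6*e13 - 11*e23


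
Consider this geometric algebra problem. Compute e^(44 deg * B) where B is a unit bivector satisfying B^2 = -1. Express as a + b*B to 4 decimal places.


For a unit bivector B with B^2 = -1, the exponential series gives
e^(theta*B) = cos(theta) + sin(theta)*B (the GA analogue of Euler's formula).
theta = 44 degrees = 0.767945 rad
cos(44 deg) = 0.7193
sin(44 deg) = 0.6947
exp(theta*B) = 0.7193 + 0.6947*B


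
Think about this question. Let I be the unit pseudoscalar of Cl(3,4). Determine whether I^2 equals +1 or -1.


The pseudoscalar I = e1...e_n (product of all n generators) of Cl(p,q) satisfies I^2 = (-1)^(q + n(n-1)/2).
p = 3, q = 4, n = p + q = 7
n(n-1)/2 = 7 * 6 / 2 = 21
Exponent = q + n(n-1)/2 = 4 + 21 = 25
I^2 = (-1)^25 = -1


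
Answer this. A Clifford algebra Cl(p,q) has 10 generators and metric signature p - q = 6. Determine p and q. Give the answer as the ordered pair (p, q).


We need p + q = 10 and p - q = 6.
Adding: 2p = 10 + 6 = 16, so p = 8.
Then q = 10 - 8 = 2.
(p, q) = (8, 2)


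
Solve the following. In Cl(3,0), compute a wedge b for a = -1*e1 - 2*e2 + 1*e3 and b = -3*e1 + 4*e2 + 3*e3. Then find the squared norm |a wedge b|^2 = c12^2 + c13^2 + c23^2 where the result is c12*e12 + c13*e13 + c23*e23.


a wedge b = (a1*b2 - a2*b1)*e12 + (a1*b3 - a3*b1)*e13 + (a2*b3 - a3*b2)*e23
e12 coeff: (-1)*4 - (-2)*(-3) = -4 - 6 = -10
e13 coeff: (-1)*3 - 1*(-3) = -3 - (-3) = 0
e23 coeff: (-2)*3 - 1*4 = -6 - 4 = -10
|a wedge b|^2 = (-10)^2 + 0^2 + (-10)^2
= 100 + 0 + 100
= 200


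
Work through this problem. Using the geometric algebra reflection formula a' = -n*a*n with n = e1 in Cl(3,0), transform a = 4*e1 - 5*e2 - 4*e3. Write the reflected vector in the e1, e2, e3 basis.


Reflection formula: a' = -n*a*n, with n = e1 (unit vector, n^2 = 1).
For reflection through hyperplane perp to e1:
The component along e1 flips sign, others stay.
a = (4, -5, -4)
a' = (-4, -5, -4)
a' = -4*e1 - 5*e2 - 4*e3


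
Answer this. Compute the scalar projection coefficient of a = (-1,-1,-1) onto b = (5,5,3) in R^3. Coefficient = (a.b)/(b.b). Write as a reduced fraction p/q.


Projection coefficient = (a . b) / (b . b)
a . b = (-1)*5 + (-1)*5 + (-1)*3
= -5 + (-5) + (-3) = -13
b . b = 5^2 + 5^2 + 3^2
= 25 + 25 + 9 = 59
Coefficient = -13/59
In lowest terms: -13/59


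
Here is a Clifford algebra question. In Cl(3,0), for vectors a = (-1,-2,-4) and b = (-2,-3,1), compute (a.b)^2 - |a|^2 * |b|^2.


a . b = (-1)*(-2) + (-2)*(-3) + (-4)*1
= 2 + 6 + (-4) = 4
|a|^2 = (-1)^2 + (-2)^2 + (-4)^2 = 21
|b|^2 = (-2)^2 + (-3)^2 + 1^2 = 14
(a.b)^2 = 4^2 = 16
|a|^2 * |b|^2 = 21 * 14 = 294
Result = 16 - 294 = -278


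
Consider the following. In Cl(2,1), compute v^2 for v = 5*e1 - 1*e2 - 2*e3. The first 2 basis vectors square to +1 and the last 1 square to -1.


v^2 = sum of c_i^2 * e_i^2
Positive signature terms (e_i^2 = +1): 5^2 + (-1)^2 = 26
Negative signature terms (e_j^2 = -1): (-2)^2 = 4
v^2 = 26 - 4 = 22


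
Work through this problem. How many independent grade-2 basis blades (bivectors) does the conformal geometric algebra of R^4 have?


The conformal model of R^4 uses Cl(5,1) with m = 4 + 2 = 6 generators.
Number of grade-2 blades = C(m, 2) = C(6, 2)
= 6*5/2 = 15


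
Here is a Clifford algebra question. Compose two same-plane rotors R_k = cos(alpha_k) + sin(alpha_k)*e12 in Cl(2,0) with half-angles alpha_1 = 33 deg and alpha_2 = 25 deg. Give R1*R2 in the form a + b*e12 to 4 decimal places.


Same-plane rotors commute and their half-angles add:
R1*R2 = cos(a1 + a2) + sin(a1 + a2)*e12.
a1 + a2 = 33 + 25 = 58 deg
cos(58 deg) = 0.5299
sin(58 deg) = 0.8480
R1*R2 = 0.5299 + 0.8480*e12


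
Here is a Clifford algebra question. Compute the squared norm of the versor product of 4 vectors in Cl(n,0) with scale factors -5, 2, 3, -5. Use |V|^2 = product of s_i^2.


Each vector v_i has |v_i|^2 = s_i^2
Squared scales: (-5)^2 = 25, 2^2 = 4, 3^2 = 9, (-5)^2 = 25
|V|^2 = 25 * 4 * 9 * 25
= 22500


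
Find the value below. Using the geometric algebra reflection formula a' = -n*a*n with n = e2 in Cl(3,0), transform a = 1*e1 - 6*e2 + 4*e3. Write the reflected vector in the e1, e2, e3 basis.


Reflection formula: a' = -n*a*n, with n = e2 (unit vector, n^2 = 1).
For reflection through hyperplane perp to e2:
The component along e2 flips sign, others stay.
a = (1, -6, 4)
a' = (1, 6, 4)
a' = 1*e1 + 6*e2 + 4*e3


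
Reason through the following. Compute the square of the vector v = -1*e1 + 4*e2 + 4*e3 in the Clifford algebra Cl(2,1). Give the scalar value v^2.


v^2 = sum of c_i^2 * e_i^2
Positive signature terms (e_i^2 = +1): (-1)^2 + 4^2 = 17
Negative signature terms (e_j^2 = -1): 4^2 = 16
v^2 = 17 - 16 = 1


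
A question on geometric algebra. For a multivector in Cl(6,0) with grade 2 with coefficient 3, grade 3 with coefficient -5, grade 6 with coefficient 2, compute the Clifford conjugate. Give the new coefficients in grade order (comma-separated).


Clifford conjugate sign for grade k: (-1)^(k(k+1)/2)
Grade 2: (-1)^(2*3/2) = (-1)^3 = -1, coeff 3 -> -3
Grade 3: (-1)^(3*4/2) = (-1)^6 = 1, coeff -5 -> -5
Grade 6: (-1)^(6*7/2) = (-1)^21 = -1, coeff 2 -> -2
Conjugated coefficients: -3, -5, -2


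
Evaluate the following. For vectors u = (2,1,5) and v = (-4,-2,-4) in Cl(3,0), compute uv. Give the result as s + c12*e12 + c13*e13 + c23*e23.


In Cl(3,0): e_i^2 = 1, e_ie_j = -e_je_i for i != j.
Scalar part = u . v = 2*(-4) + 1*(-2) + 5*(-4)
= -8 + (-2) + (-20) = -30
e12 coeff = 2*(-2) - 1*(-4) = -4 - (-4) = 0
e13 coeff = 2*(-4) - 5*(-4) = -8 - (-20) = 12
e23 coeff = 1*(-4) - 5*(-2) = -4 - (-10) = 6
uv = -30 + 0*e12 + 12*e13 + 6*e23


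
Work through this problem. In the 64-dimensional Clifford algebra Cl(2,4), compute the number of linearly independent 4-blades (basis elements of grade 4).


Number of grade-k basis blades in Cl(p,q) with n = p + q is C(n, k).
n = 2 + 4 = 6
C(6, 4) = 6! / (4! * 2!)
= 720 / (24 * 2)
= 15


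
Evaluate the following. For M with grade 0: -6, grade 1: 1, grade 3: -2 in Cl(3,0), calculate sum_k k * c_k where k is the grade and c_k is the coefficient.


Grade-weighted sum = sum of grade_k * coefficient_k
0*(-6) = 0
1*1 = 1
3*(-2) = -6
Total = 0 + 1 + (-6) = -5


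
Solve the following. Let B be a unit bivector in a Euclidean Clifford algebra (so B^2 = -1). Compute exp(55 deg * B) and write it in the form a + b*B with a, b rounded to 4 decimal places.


For a unit bivector B with B^2 = -1, the exponential series gives
e^(theta*B) = cos(theta) + sin(theta)*B (the GA analogue of Euler's formula).
theta = 55 degrees = 0.959931 rad
cos(55 deg) = 0.5736
sin(55 deg) = 0.8192
exp(theta*B) = 0.5736 + 0.8192*B


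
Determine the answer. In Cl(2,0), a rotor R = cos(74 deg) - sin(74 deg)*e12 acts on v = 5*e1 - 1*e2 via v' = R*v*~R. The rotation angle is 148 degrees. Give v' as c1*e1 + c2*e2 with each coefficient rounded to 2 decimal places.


Rotor R = cos(74deg) - sin(74deg)*e12
Rotation angle theta = 2 * 74 = 148 degrees
v' = R*v*~R rotates v by theta.
cos(148deg) = -0.8480, sin(148deg) = 0.5299
v'_1 = 5*cos(148deg) - (-1)*sin(148deg)
= 5*(-0.8480) - (-1)*0.5299
= -3.71
v'_2 = 5*sin(148deg) + (-1)*cos(148deg)
= 5*0.5299 + (-1)*(-0.8480)
= 3.50
v' = -3.71*e1 + 3.50*e2


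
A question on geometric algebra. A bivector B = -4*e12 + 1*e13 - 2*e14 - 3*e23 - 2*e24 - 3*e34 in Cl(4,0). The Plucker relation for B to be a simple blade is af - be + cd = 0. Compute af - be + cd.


Plucker relation: af - be + cd
a*f = (-4)*(-3) = 12
b*e = 1*(-2) = -2
c*d = (-2)*(-3) = 6
af - be + cd = 12 - (-2) + 6
= 20


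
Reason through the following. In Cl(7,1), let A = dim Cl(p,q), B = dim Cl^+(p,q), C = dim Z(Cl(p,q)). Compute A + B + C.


n = 7 + 1 = 8
Total dim = 2^8 = 256
Even subalgebra dim = 2^7 = 128
n is even, so center dim = 1
Sum = 256 + 128 + 1 = 385


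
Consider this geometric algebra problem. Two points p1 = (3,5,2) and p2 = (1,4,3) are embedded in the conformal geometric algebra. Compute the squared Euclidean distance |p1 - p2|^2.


p1 - p2 = (2, 1, -1)
|p1 - p2|^2 = 2^2 + 1^2 + (-1)^2
= 4 + 1 + 1
= 6


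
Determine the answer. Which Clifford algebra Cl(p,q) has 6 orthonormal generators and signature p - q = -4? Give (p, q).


We need p + q = 6 and p - q = -4.
Adding: 2p = 6 + (-4) = 2, so p = 1.
Then q = 6 - 1 = 5.
(p, q) = (1, 5)


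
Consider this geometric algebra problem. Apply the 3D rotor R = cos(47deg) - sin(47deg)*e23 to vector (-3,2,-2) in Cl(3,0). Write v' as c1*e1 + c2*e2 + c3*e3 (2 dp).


Rotor R = cos(47deg) - sin(47deg)*e23
Rotation angle theta = 2 * 47 = 94 degrees in the e23 plane (e2 -> e3).
The component perpendicular to the plane (e1) is invariant: v'_1 = v1 = -3.00
cos(94deg) = -0.0698, sin(94deg) = 0.9976
v'_2 = v2*cos(theta) - v3*sin(theta) = 2*(-0.0698) - (-2)*0.9976 = 1.86
v'_3 = v2*sin(theta) + v3*cos(theta) = 2*0.9976 + (-2)*(-0.0698) = 2.13
v' = -3.00*e1 + 1.86*e2 + 2.13*e3


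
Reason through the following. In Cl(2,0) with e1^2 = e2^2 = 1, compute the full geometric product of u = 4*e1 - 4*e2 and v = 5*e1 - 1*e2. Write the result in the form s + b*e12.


Expand: (4*e1 - 4*e2)(5*e1 - 1*e2)
= 4*5*e1e1 + 4*(-1)*e1e2 + (-4)*5*e2e1 + (-4)*(-1)*e2e2
Using e1^2 = e2^2 = 1, e2e1 = -e1e2:
Scalar part s = 4*5 + (-4)*(-1) = 20 + 4 = 24
Bivector part b = 4*(-1) - (-4)*5 = -4 - (-20) = 16
uv = 24 + 16*e12


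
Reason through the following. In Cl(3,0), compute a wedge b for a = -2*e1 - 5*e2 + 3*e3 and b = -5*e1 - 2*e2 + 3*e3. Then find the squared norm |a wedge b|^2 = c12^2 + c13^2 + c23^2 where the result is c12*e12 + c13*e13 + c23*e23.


a wedge b = (a1*b2 - a2*b1)*e12 + (a1*b3 - a3*b1)*e13 + (a2*b3 - a3*b2)*e23
e12 coeff: (-2)*(-2) - (-5)*(-5) = 4 - 25 = -21
e13 coeff: (-2)*3 - 3*(-5) = -6 - (-15) = 9
e23 coeff: (-5)*3 - 3*(-2) = -15 - (-6) = -9
|a wedge b|^2 = (-21)^2 + 9^2 + (-9)^2
= 441 + 81 + 81
= 603


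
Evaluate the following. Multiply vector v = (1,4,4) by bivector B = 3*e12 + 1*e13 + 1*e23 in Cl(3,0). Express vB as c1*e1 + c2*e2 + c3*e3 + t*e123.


vB has grade-1 (vector) and grade-3 (trivector) parts: vB = (v _| B) + (v ^ B).
Vector part <vB>_1:
  e1: -v2*b12 - v3*b13 = -(4)*(3) - (4)*(1) = -16
  e2: v1*b12 - v3*b23 = (1)*(3) - (4)*(1) = -1
  e3: v1*b13 + v2*b23 = (1)*(1) + (4)*(1) = 5
Trivector part <vB>_3:
  e123: v1*b23 - v2*b13 + v3*b12 = (1)*(1) - (4)*(1) + (4)*(3) = 9
vB = -16*e1 - 1*e2 + 5*e3 + 9*e123


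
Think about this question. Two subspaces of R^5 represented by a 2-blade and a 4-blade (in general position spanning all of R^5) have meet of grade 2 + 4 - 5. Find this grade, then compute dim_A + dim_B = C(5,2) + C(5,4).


Meet grade = grade(A) + grade(B) - n
= 2 + 4 - 5 = 1
C(5,2) = 10
C(5,4) = 5
dim_A + dim_B = 10 + 5 = 15


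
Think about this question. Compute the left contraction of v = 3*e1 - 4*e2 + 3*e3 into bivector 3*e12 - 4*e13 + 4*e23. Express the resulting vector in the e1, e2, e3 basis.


Left contraction v _| B = <vB>_1 (grade-1 part of the geometric product vB).
Using e1_|e12 = e2, e2_|e12 = -e1, e1_|e13 = e3, e3_|e13 = -e1, e2_|e23 = e3, e3_|e23 = -e2:
e1 coeff: -v2*b12 - v3*b13 = -(-4)*(3) - (3)*(-4) = 24
e2 coeff: v1*b12 - v3*b23 = (3)*(3) - (3)*(4) = -3
e3 coeff: v1*b13 + v2*b23 = (3)*(-4) + (-4)*(4) = -28
v _| B = 24*e1 - 3*e2 - 28*e3


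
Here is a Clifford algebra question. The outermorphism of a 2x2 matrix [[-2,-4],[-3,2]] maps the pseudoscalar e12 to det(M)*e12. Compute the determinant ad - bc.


The outermorphism of a linear map f sends e1^e2 to f(e1)^f(e2).
f(e1) = -2*e1 - 3*e2
f(e2) = -4*e1 + 2*e2
f(e1) ^ f(e2) = (-2*e1 - 3*e2) ^ (-4*e1 + 2*e2)
= (-2)*2*e12 + (-3)*(-4)*e21
= (-4 - 12)*e12
= -16*e12
Coefficient = -16


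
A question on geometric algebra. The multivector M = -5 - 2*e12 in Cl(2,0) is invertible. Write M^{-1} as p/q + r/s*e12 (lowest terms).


M = -5 - 2*e12, where e12^2 = -1.
Since M commutes with its reverse ~M = a - b*e12, M * ~M = a^2 - b^2*e12^2 = a^2 + b^2.
So M^{-1} = ~M / (a^2 + b^2) = (a - b*e12)/(a^2 + b^2).
a^2 + b^2 = 25 + 4 = 29
Scalar part = -5/29 = -5/29
Bivector coeff = 2/29 = 2/29
M^{-1} = -5/29 + 2/29*e12


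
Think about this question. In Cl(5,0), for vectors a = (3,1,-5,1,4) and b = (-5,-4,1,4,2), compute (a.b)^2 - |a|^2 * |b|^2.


a . b = 3*(-5) + 1*(-4) + (-5)*1 + 1*4 + 4*2
= -15 + (-4) + (-5) + 4 + 8 = -12
|a|^2 = 3^2 + 1^2 + (-5)^2 + 1^2 + 4^2 = 52
|b|^2 = (-5)^2 + (-4)^2 + 1^2 + 4^2 + 2^2 = 62
(a.b)^2 = (-12)^2 = 144
|a|^2 * |b|^2 = 52 * 62 = 3224
Result = 144 - 3224 = -3080


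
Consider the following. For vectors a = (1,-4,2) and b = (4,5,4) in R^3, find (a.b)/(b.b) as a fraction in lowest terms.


Projection coefficient = (a . b) / (b . b)
a . b = 1*4 + (-4)*5 + 2*4
= 4 + (-20) + 8 = -8
b . b = 4^2 + 5^2 + 4^2
= 16 + 25 + 16 = 57
Coefficient = -8/57
In lowest terms: -8/57


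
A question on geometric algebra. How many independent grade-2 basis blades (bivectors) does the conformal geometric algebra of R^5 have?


The conformal model of R^5 uses Cl(6,1) with m = 5 + 2 = 7 generators.
Number of grade-2 blades = C(m, 2) = C(7, 2)
= 7*6/2 = 21


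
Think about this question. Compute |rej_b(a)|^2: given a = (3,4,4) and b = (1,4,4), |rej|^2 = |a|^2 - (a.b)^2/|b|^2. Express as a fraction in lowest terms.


|a|^2 = 3^2 + 4^2 + 4^2 = 41
|b|^2 = 1^2 + 4^2 + 4^2 = 33
a . b = 3*1 + 4*4 + 4*4 = 35
(a.b)^2 = 35^2 = 1225
|rej|^2 = 41 - 1225/33
= (1353 - 1225)/33
= 128/33
In lowest terms: 128/33


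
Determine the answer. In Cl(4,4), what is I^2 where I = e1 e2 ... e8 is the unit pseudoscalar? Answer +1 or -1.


The pseudoscalar I = e1...e_n (product of all n generators) of Cl(p,q) satisfies I^2 = (-1)^(q + n(n-1)/2).
p = 4, q = 4, n = p + q = 8
n(n-1)/2 = 8 * 7 / 2 = 28
Exponent = q + n(n-1)/2 = 4 + 28 = 32
I^2 = (-1)^32 = +1


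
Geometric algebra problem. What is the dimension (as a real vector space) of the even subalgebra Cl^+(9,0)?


Even subalgebra dimension = 2^(n-1)
n = 9 + 0 = 9
2^(9 - 1) = 2^8 = 256
Verification: sum of C(9,k) for even k = 1 + 36 + 126 + 84 + 9 = 256
Result = 256


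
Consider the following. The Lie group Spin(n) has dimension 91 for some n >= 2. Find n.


dim Spin(n) = dim so(n) = n(n-1)/2.
Solve n(n-1)/2 = 91, i.e. n^2 - n - 182 = 0.
Discriminant = 1 + 8*91 = 729
n = (1 + sqrt(729))/2 = (1 + 27)/2 = 14


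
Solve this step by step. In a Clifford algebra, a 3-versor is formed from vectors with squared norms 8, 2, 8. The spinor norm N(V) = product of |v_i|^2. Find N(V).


Spinor norm N(V) = |v1|^2 * |v2|^2 * ... * |v3|^2
= 8 * 2 * 8
Running product: 8, 16, 128
N(V) = 128


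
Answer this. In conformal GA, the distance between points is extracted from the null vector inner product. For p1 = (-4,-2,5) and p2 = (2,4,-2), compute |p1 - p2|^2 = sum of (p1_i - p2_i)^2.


p1 - p2 = (-6, -6, 7)
|p1 - p2|^2 = (-6)^2 + (-6)^2 + 7^2
= 36 + 36 + 49
= 121


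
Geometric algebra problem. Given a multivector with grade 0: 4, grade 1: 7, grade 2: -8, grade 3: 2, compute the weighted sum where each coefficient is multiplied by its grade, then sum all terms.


Grade-weighted sum = sum of grade_k * coefficient_k
0*4 = 0
1*7 = 7
2*(-8) = -16
3*2 = 6
Total = 0 + 7 + (-16) + 6 = -3


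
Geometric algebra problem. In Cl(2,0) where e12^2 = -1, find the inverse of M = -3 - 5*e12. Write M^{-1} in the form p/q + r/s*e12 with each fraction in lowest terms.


M = -3 - 5*e12, where e12^2 = -1.
Since M commutes with its reverse ~M = a - b*e12, M * ~M = a^2 - b^2*e12^2 = a^2 + b^2.
So M^{-1} = ~M / (a^2 + b^2) = (a - b*e12)/(a^2 + b^2).
a^2 + b^2 = 9 + 25 = 34
Scalar part = -3/34 = -3/34
Bivector coeff = 5/34 = 5/34
M^{-1} = -3/34 + 5/34*e12


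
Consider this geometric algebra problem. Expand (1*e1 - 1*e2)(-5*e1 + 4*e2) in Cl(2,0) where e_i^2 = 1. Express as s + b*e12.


Expand: (1*e1 - 1*e2)(-5*e1 + 4*e2)
= 1*(-5)*e1e1 + 1*4*e1e2 + (-1)*(-5)*e2e1 + (-1)*4*e2e2
Using e1^2 = e2^2 = 1, e2e1 = -e1e2:
Scalar part s = 1*(-5) + (-1)*4 = -5 + (-4) = -9
Bivector part b = 1*4 - (-1)*(-5) = 4 - 5 = -1
uv = -9 - 1*e12


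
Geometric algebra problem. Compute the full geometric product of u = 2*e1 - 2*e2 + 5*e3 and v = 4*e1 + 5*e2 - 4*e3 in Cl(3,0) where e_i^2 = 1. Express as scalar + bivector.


In Cl(3,0): e_i^2 = 1, e_ie_j = -e_je_i for i != j.
Scalar part = u . v = 2*4 + (-2)*5 + 5*(-4)
= 8 + (-10) + (-20) = -22
e12 coeff = 2*5 - (-2)*4 = 10 - (-8) = 18
e13 coeff = 2*(-4) - 5*4 = -8 - 20 = -28
e23 coeff = (-2)*(-4) - 5*5 = 8 - 25 = -17
uv = -22 + 18*e12 - 28*e13 - 17*e23


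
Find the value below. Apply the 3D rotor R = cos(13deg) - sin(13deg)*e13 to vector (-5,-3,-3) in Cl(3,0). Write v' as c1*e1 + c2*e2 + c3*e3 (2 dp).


Rotor R = cos(13deg) - sin(13deg)*e13
Rotation angle theta = 2 * 13 = 26 degrees in the e13 plane (e1 -> e3).
The component perpendicular to the plane (e2) is invariant: v'_2 = v2 = -3.00
cos(26deg) = 0.8988, sin(26deg) = 0.4384
v'_1 = v1*cos(theta) - v3*sin(theta) = -5*0.8988 - (-3)*0.4384 = -3.18
v'_3 = v1*sin(theta) + v3*cos(theta) = -5*0.4384 + (-3)*0.8988 = -4.89
v' = -3.18*e1 - 3.00*e2 - 4.89*e3


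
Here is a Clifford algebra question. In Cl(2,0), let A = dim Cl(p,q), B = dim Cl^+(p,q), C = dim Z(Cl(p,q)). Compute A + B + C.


n = 2 + 0 = 2
Total dim = 2^2 = 4
Even subalgebra dim = 2^1 = 2
n is even, so center dim = 1
Sum = 4 + 2 + 1 = 7


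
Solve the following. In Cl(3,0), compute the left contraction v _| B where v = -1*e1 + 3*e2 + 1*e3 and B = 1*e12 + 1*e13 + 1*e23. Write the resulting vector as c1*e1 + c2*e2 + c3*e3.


Left contraction v _| B = <vB>_1 (grade-1 part of the geometric product vB).
Using e1_|e12 = e2, e2_|e12 = -e1, e1_|e13 = e3, e3_|e13 = -e1, e2_|e23 = e3, e3_|e23 = -e2:
e1 coeff: -v2*b12 - v3*b13 = -(3)*(1) - (1)*(1) = -4
e2 coeff: v1*b12 - v3*b23 = (-1)*(1) - (1)*(1) = -2
e3 coeff: v1*b13 + v2*b23 = (-1)*(1) + (3)*(1) = 2
v _| B = -4*e1 - 2*e2 + 2*e3


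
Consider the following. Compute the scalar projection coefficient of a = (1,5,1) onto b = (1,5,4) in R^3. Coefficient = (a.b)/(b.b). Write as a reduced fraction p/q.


Projection coefficient = (a . b) / (b . b)
a . b = 1*1 + 5*5 + 1*4
= 1 + 25 + 4 = 30
b . b = 1^2 + 5^2 + 4^2
= 1 + 25 + 16 = 42
Coefficient = 30/42
In lowest terms: 5/7


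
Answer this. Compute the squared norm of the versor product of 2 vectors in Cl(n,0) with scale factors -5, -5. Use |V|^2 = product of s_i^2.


Each vector v_i has |v_i|^2 = s_i^2
Squared scales: (-5)^2 = 25, (-5)^2 = 25
|V|^2 = 25 * 25
= 625


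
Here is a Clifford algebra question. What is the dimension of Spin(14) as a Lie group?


Spin(n) double-covers SO(n); both have Lie algebra so(n) of dimension n(n-1)/2.
n = 14
n(n-1) = 14 * 13 = 182
dim Spin(14) = 182/2 = 91


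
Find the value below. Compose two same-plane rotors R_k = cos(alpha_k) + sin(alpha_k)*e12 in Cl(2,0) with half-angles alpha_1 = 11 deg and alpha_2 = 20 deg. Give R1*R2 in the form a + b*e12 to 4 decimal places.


Same-plane rotors commute and their half-angles add:
R1*R2 = cos(a1 + a2) + sin(a1 + a2)*e12.
a1 + a2 = 11 + 20 = 31 deg
cos(31 deg) = 0.8572
sin(31 deg) = 0.5150
R1*R2 = 0.8572 + 0.5150*e12


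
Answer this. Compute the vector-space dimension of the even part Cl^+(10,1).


Even subalgebra dimension = 2^(n-1)
n = 10 + 1 = 11
2^(11 - 1) = 2^10 = 1024
Verification: sum of C(11,k) for even k = 1 + 55 + 330 + 462 + 165 + 11 = 1024
Result = 1024


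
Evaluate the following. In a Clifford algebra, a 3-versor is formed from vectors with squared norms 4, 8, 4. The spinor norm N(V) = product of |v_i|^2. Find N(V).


Spinor norm N(V) = |v1|^2 * |v2|^2 * ... * |v3|^2
= 4 * 8 * 4
Running product: 4, 32, 128
N(V) = 128


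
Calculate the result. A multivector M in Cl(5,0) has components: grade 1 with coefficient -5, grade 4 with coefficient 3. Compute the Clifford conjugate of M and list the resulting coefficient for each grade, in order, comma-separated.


Clifford conjugate sign for grade k: (-1)^(k(k+1)/2)
Grade 1: (-1)^(1*2/2) = (-1)^1 = -1, coeff -5 -> 5
Grade 4: (-1)^(4*5/2) = (-1)^10 = 1, coeff 3 -> 3
Conjugated coefficients: 5, 3


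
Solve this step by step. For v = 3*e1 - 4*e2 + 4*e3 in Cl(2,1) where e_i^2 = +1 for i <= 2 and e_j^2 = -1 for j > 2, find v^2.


v^2 = sum of c_i^2 * e_i^2
Positive signature terms (e_i^2 = +1): 3^2 + (-4)^2 = 25
Negative signature terms (e_j^2 = -1): 4^2 = 16
v^2 = 25 - 16 = 9


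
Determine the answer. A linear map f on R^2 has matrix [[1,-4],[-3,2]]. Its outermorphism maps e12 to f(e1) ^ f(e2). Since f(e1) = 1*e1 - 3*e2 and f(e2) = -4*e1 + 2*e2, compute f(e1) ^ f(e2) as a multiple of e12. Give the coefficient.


The outermorphism of a linear map f sends e1^e2 to f(e1)^f(e2).
f(e1) = 1*e1 - 3*e2
f(e2) = -4*e1 + 2*e2
f(e1) ^ f(e2) = (1*e1 - 3*e2) ^ (-4*e1 + 2*e2)
= 1*2*e12 + (-3)*(-4)*e21
= (2 - 12)*e12
= -10*e12
Coefficient = -10
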